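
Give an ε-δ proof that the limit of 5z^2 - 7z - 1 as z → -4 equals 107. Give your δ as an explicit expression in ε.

δ = min(1, ε/52)

Let ε > 0. We want δ > 0 such that 0 < |z + 4| < δ implies |(5z^2 - 7z - 1) − 107| < ε.
(5z^2 - 7z - 1) − 107 = 5z^2 - 7z - 108 = (z + 4)(5z - 27).
So |(5z^2 - 7z - 1) − 107| = |z + 4|·|5z - 27|.
Require δ ≤ 1. Then |z + 4| < 1 gives |z| < 5, and by the triangle inequality |5z - 27| ≤ 5·5 + 27 = 52.
Hence |(5z^2 - 7z - 1) − 107| ≤ 52|z + 4| < ε provided |z + 4| < ε/52.
Choosing δ = min(1, ε/52) ensures both conditions, hence |(5z^2 - 7z - 1) − 107| < ε.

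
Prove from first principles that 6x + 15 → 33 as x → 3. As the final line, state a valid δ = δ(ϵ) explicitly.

Let ϵ > 0 be given. We need δ > 0 so that 0 < |x − 3| < δ implies |(6x + 15) − 33| < ϵ.
Since (6x + 15) − 33 = 6(x − 3), we have |(6x + 15) − 33| = 6|x − 3|.
Thus it suffices that |x − 3| < ϵ/6.
Take δ = ϵ/6. If 0 < |x − 3| < δ then |(6x + 15) − 33| = 6|x − 3| < 6·(ϵ/6) = ϵ.

δ = ϵ/6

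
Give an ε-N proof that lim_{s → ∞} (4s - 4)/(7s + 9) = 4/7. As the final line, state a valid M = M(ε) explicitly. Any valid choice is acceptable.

Let ε > 0 be given. We seek M > 0 such that s > M implies |(4s - 4)/(7s + 9) − (4/7)| < ε.
(4s - 4)/(7s + 9) − (4/7) = (7(4s - 4) − 4(7s + 9)) / (7(7s + 9)) = -64/(7(7s + 9)).
For s > 0 we have 7s + 9 > 7s, so |(4s - 4)/(7s + 9) − (4/7)| = 64/(7(7s + 9)) < 64/(7·7s) = (64/49)/s.
Thus |(4s - 4)/(7s + 9) − (4/7)| < ε whenever s > (64/49)/ε.
Take M = (64/49)/ε. If s > M then |(4s - 4)/(7s + 9) − (4/7)| < (64/49)/s < ε.

M = (64/49)/ε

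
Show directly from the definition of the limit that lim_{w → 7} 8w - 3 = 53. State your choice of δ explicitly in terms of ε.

δ = ε/8

Let ε > 0 be given. We need δ > 0 so that 0 < |w − 7| < δ implies |(8w - 3) − 53| < ε.
Since (8w - 3) − 53 = 8(w − 7), we have |(8w - 3) − 53| = 8|w − 7|.
So 8|w − 7| < ε exactly when |w − 7| < ε/8.
Take δ = ε/8. If 0 < |w − 7| < δ then |(8w - 3) − 53| = 8|w − 7| < 8·(ε/8) = ε.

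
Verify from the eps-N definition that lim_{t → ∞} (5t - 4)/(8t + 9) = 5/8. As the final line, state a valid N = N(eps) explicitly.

Let eps > 0 be given. We seek N > 0 such that t > N implies |(5t - 4)/(8t + 9) − (5/8)| < eps.
(5t - 4)/(8t + 9) − (5/8) = (8(5t - 4) − 5(8t + 9)) / (8(8t + 9)) = -77/(8(8t + 9)).
For t > 0 we have 8t + 9 > 8t, so |(5t - 4)/(8t + 9) − (5/8)| = 77/(8(8t + 9)) < 77/(8·8t) = (77/64)/t.
Thus |(5t - 4)/(8t + 9) − (5/8)| < eps whenever t > (77/64)/eps.
Take N = (77/64)/eps. If t > N then |(5t - 4)/(8t + 9) − (5/8)| < (77/64)/t < eps.

N = (77/64)/eps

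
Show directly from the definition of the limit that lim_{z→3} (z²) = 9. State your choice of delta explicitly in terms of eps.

delta = min(1, eps/7)

Suppose eps > 0. We seek delta > 0 with 0 < |z − 3| < delta ⇒ |z² − 9| < eps.
Factor: z² − 9 = (z − 3)(z + 3), so |z² − 9| = |z − 3|·|z + 3|.
Restrict delta ≤ 1. Then |z − 3| < 1 gives |z| < 4, so by the triangle inequality |z + 3| ≤ 4 + 3 = 7.
Hence |z² − 9| ≤ 7|z − 3|, which is < eps once |z − 3| < eps/7.
Take delta = min(1, eps/7). If 0 < |z − 3| < delta then both bounds hold and |z² − 9| ≤ 7|z − 3| < 7·(eps/7) = eps.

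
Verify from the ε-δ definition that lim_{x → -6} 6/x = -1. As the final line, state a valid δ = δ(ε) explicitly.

Suppose ε > 0. We seek δ > 0 such that 0 < |x + 6| < δ implies |6/x + 1| < ε.
|6/x + 1| = 6·|-6 − x|/(6·|x|) = 6|x + 6|/(6|x|).
Restrict δ ≤ 3. Then |x + 6| < 3 gives |x| > 3, so 6|x| > 18.
Then |6/x + 1| < 6|x + 6|/18, which is < ε when |x + 6| < 3ε.
Take δ = min(3, 3ε). Then 0 < |x + 6| < δ gives both |x + 6| < 3 and |x + 6| < 3ε, so |6/x + 1| < ε.

δ = min(3, 3ε)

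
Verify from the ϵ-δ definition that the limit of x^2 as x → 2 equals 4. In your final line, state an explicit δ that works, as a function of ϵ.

Suppose ϵ > 0. We seek δ > 0 with 0 < |x − 2| < δ ⇒ |x^2 − 4| < ϵ.
Factor: x^2 − 4 = (x − 2)(x + 2), so |x^2 − 4| = |x − 2|·|x + 2|.
Impose δ ≤ 2 so that |x| < 4; then |x + 2| ≤ 6.
Hence |x^2 − 4| ≤ 6|x − 2|, which is < ϵ once |x − 2| < ϵ/6.
Take δ = min(2, ϵ/6). If 0 < |x − 2| < δ then both bounds hold and |x^2 − 4| ≤ 6|x − 2| < 6·(ϵ/6) = ϵ.

δ = min(2, ϵ/6)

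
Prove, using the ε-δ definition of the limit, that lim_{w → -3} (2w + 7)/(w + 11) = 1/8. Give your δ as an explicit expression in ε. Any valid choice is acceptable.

Let ε > 0 be given. We want δ > 0 with 0 < |w + 3| < δ ⇒ |(2w + 7)/(w + 11) − (1/8)| < ε.
Combining over a common denominator, (2w + 7)/(w + 11) − (1/8) = [(2w + 7)·8 − 1·(w + 11)] / [8·(w + 11)] = 15(w + 3) / (8(w + 11)).
So |(2w + 7)/(w + 11) − (1/8)| = 15|w + 3| / (8·|w + 11|).
Require δ ≤ 4, so |w + 11| ≥ |8| − |w + 3| > 8 − 4 = 4.
Hence |(2w + 7)/(w + 11) − (1/8)| < 15|w + 3|/(8·4) = (15/32)|w + 3|, which is < ε once |w + 3| < (32/15)ε.
Take δ = min(4, (32/15)ε). Then 0 < |w + 3| < δ forces both bounds, so |(2w + 7)/(w + 11) − (1/8)| < ε.

δ = min(4, (32/15)ε)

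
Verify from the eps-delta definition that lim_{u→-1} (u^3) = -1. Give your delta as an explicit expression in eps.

delta = min(1, eps/7)

Let eps > 0. We seek delta > 0 with 0 < |u + 1| < delta ⇒ |u^3 + 1| < eps.
Factor: u^3 + 1 = (u + 1)(u^2 - u + 1), so |u^3 + 1| = |u + 1|·|u^2 - u + 1|.
Impose delta ≤ 1 so that |u| < 2; then |u^2 - u + 1| ≤ 7.
Hence |u^3 + 1| ≤ 7|u + 1|, which is < eps once |u + 1| < eps/7.
Take delta = min(1, eps/7). If 0 < |u + 1| < delta then both bounds hold and |u^3 + 1| ≤ 7|u + 1| < 7·(eps/7) = eps.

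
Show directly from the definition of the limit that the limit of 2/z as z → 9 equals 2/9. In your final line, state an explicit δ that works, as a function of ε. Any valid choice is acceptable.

Fix ε > 0. We seek δ > 0 such that 0 < |z − 9| < δ implies |2/z − (2/9)| < ε.
|2/z − (2/9)| = 2·|9 − z|/(9·|z|) = 2|z − 9|/(9|z|).
Require δ ≤ 9/2 so that |z| > 9 − 9/2 = 9/2, hence 9|z| > 81/2.
Then |2/z − (2/9)| < 2|z − 9|/(81/2), which is < ε when |z − 9| < (81/4)ε.
Take δ = min(9/2, (81/4)ε). Then 0 < |z − 9| < δ gives both |z − 9| < 9/2 and |z − 9| < (81/4)ε, so |2/z − (2/9)| < ε.

δ = min(9/2, (81/4)ε)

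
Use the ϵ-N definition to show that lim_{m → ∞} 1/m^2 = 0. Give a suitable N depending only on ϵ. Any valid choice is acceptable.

Suppose ϵ > 0. For m ≥ 1, |1/m^2 − 0| = 1/m^2.
1/m^2 < ϵ ⇔ m^2 > 1/ϵ ⇔ m > (1/ϵ)^{1/2}.
Take N = (1/ϵ)^{1/2}. Then m > N implies 1/m^2 < ϵ.

N = (1/ϵ)^{1/2}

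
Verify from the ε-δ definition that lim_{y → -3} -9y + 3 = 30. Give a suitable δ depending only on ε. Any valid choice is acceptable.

δ = ε/9

Let ε > 0. We need δ > 0 so that 0 < |y + 3| < δ implies |(-9y + 3) − 30| < ε.
Since (-9y + 3) − 30 = -9(y + 3), we have |(-9y + 3) − 30| = 9|y + 3|.
Thus it suffices that |y + 3| < ε/9.
Choosing δ = ε/9 gives |(-9y + 3) − 30| = 9|y + 3| < ε whenever |y + 3| < δ.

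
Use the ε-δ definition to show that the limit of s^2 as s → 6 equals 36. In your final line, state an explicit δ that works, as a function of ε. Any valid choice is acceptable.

Suppose ε > 0. We seek δ > 0 with 0 < |s − 6| < δ ⇒ |s^2 − 36| < ε.
Factor: s^2 − 36 = (s − 6)(s + 6), so |s^2 − 36| = |s − 6|·|s + 6|.
Restrict δ ≤ 1. Then |s − 6| < 1 gives |s| < 7, so by the triangle inequality |s + 6| ≤ 7 + 6 = 13.
Hence |s^2 − 36| ≤ 13|s − 6|, which is < ε once |s − 6| < ε/13.
Take δ = min(1, ε/13). If 0 < |s − 6| < δ then both bounds hold and |s^2 − 36| ≤ 13|s − 6| < 13·(ε/13) = ε.

δ = min(1, ε/13)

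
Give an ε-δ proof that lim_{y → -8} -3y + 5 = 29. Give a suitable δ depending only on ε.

δ = ε/3

Suppose ε > 0. We need δ > 0 so that 0 < |y + 8| < δ implies |(-3y + 5) − 29| < ε.
Since (-3y + 5) − 29 = -3(y + 8), we have |(-3y + 5) − 29| = 3|y + 8|.
So 3|y + 8| < ε exactly when |y + 8| < ε/3.
Take δ = ε/3. If 0 < |y + 8| < δ then |(-3y + 5) − 29| = 3|y + 8| < 3·(ε/3) = ε.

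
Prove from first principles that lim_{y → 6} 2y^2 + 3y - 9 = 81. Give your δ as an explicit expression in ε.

δ = min(1, ε/29)

Let ε > 0. We want δ > 0 such that 0 < |y − 6| < δ implies |(2y^2 + 3y - 9) − 81| < ε.
(2y^2 + 3y - 9) − 81 = 2y^2 + 3y - 90 = (y − 6)(2y + 15).
So |(2y^2 + 3y - 9) − 81| = |y − 6|·|2y + 15|.
Require δ ≤ 1. Then |y − 6| < 1 gives |y| < 7, and by the triangle inequality |2y + 15| ≤ 2·7 + 15 = 29.
Hence |(2y^2 + 3y - 9) − 81| ≤ 29|y − 6| < ε provided |y − 6| < ε/29.
Choosing δ = min(1, ε/29) ensures both conditions, hence |(2y^2 + 3y - 9) − 81| < ε.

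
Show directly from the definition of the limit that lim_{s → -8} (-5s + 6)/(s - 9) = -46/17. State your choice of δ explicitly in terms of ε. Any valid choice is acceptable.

δ = min(17/2, (289/78)ε)

Let ε > 0 be given. We want δ > 0 with 0 < |s + 8| < δ ⇒ |(-5s + 6)/(s - 9) + 46/17| < ε.
Combining over a common denominator, (-5s + 6)/(s - 9) + 46/17 = [(-5s + 6)·(-17) − 46·(s - 9)] / [(-17)·(s - 9)] = 39(s + 8) / ((-17)(s - 9)).
So |(-5s + 6)/(s - 9) + 46/17| = 39|s + 8| / (17·|s − 9|).
Restrict δ ≤ 17/2. Then |s + 8| < 17/2 gives |s − 9| = |(s + 8) + (-17)| ≥ 17 − 17/2 = 17/2.
Hence |(-5s + 6)/(s - 9) + 46/17| < 39|s + 8|/(17·(17/2)) = (78/289)|s + 8|, which is < ε once |s + 8| < (289/78)ε.
Take δ = min(17/2, (289/78)ε). Then 0 < |s + 8| < δ forces both bounds, so |(-5s + 6)/(s - 9) + 46/17| < ε.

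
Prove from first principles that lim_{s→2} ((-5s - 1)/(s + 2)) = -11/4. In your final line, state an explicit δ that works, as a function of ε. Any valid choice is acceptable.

δ = min(2, (8/9)ε)

Let ε > 0 be given. We want δ > 0 with 0 < |s − 2| < δ ⇒ |(-5s - 1)/(s + 2) + 11/4| < ε.
Combining over a common denominator, (-5s - 1)/(s + 2) + 11/4 = [(-5s - 1)·4 − (-11)·(s + 2)] / [4·(s + 2)] = -9(s − 2) / (4(s + 2)).
So |(-5s - 1)/(s + 2) + 11/4| = 9|s − 2| / (4·|s + 2|).
Require δ ≤ 2, so |s + 2| ≥ |4| − |s − 2| > 4 − 2 = 2.
Hence |(-5s - 1)/(s + 2) + 11/4| < 9|s − 2|/(4·2) = (9/8)|s − 2|, which is < ε once |s − 2| < (8/9)ε.
Take δ = min(2, (8/9)ε). Then 0 < |s − 2| < δ forces both bounds, so |(-5s - 1)/(s + 2) + 11/4| < ε.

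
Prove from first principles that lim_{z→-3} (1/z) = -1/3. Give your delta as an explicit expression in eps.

Suppose eps > 0. We seek delta > 0 such that 0 < |z + 3| < delta implies |1/z + 1/3| < eps.
|1/z + 1/3| = |-3 − z|/(3·|z|) = |z + 3|/(3|z|).
Restrict delta ≤ 3/2. Then |z + 3| < 3/2 gives |z| > 3/2, so 3|z| > 9/2.
Then |1/z + 1/3| < |z + 3|/(9/2), which is < eps when |z + 3| < (9/2)eps.
Take delta = min(3/2, (9/2)eps). Then 0 < |z + 3| < delta gives both |z + 3| < 3/2 and |z + 3| < (9/2)eps, so |1/z + 1/3| < eps.

delta = min(3/2, (9/2)eps)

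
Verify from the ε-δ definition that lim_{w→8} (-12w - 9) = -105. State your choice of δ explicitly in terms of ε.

δ = ε/12

Suppose ε > 0. We need δ > 0 so that 0 < |w − 8| < δ implies |(-12w - 9) + 105| < ε.
|(-12w - 9) + 105| = |-12w + 96| = 12|w − 8|.
So 12|w − 8| < ε exactly when |w − 8| < ε/12.
Take δ = ε/12. If 0 < |w − 8| < δ then |(-12w - 9) + 105| = 12|w − 8| < 12·(ε/12) = ε.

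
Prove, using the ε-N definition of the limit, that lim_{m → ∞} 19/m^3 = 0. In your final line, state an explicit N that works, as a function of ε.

N = (19/ε)^{1/3}

Let ε > 0 be given. For m ≥ 1, |19/m^3 − 0| = 19/m^3.
19/m^3 < ε ⇔ m^3 > 19/ε ⇔ m > (19/ε)^{1/3}.
Take N = (19/ε)^{1/3}. Then m > N implies 19/m^3 < ε.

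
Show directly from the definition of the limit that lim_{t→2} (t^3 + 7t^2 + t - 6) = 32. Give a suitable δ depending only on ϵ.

Let ϵ > 0. We want δ > 0 such that 0 < |t − 2| < δ implies |(t^3 + 7t^2 + t - 6) − 32| < ϵ.
(t^3 + 7t^2 + t - 6) − 32 = t^3 + 7t^2 + t - 38 = (t − 2)(t^2 + 9t + 19).
So |(t^3 + 7t^2 + t - 6) − 32| = |t − 2|·|t^2 + 9t + 19|.
Require δ ≤ 2. Then |t − 2| < 2 gives |t| < 4, and by the triangle inequality |t^2 + 9t + 19| ≤ 4^2 + 9·4 + 19 = 71.
Hence |(t^3 + 7t^2 + t - 6) − 32| ≤ 71|t − 2| < ϵ provided |t − 2| < ϵ/71.
Take δ = min(2, ϵ/71). Then 0 < |t − 2| < δ gives both |t − 2| < 2 and |t − 2| < ϵ/71, so |(t^3 + 7t^2 + t - 6) − 32| < ϵ.

δ = min(2, ϵ/71)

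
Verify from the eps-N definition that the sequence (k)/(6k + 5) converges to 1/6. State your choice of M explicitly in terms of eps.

M = (5/36)/eps

Suppose eps > 0. For k ≥ 1, |(k)/(6k + 5) − (1/6)| = |-5|/(6(6k + 5)) = 5/(6(6k + 5)).
Since 6k + 5 ≥ 6k for k ≥ 1, this is ≤ 5/(6·6k) = (5/36)/k.
So |(k)/(6k + 5) − (1/6)| < eps whenever k > (5/36)/eps.
Take M = (5/36)/eps. If k > M then |(k)/(6k + 5) − (1/6)| ≤ (5/36)/k < eps.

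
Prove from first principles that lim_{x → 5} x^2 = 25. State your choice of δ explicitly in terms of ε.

Let ε > 0 be given. We seek δ > 0 with 0 < |x − 5| < δ ⇒ |x^2 − 25| < ε.
Factor: x^2 − 25 = (x − 5)(x + 5), so |x^2 − 25| = |x − 5|·|x + 5|.
Restrict δ ≤ 2. Then |x − 5| < 2 gives |x| < 7, so by the triangle inequality |x + 5| ≤ 7 + 5 = 12.
Hence |x^2 − 25| ≤ 12|x − 5|, which is < ε once |x − 5| < ε/12.
Take δ = min(2, ε/12). If 0 < |x − 5| < δ then both bounds hold and |x^2 − 25| ≤ 12|x − 5| < 12·(ε/12) = ε.

δ = min(2, ε/12)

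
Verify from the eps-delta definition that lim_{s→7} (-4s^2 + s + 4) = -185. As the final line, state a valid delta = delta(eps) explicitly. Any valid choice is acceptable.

delta = min(1, eps/59)

Let eps > 0. We want delta > 0 such that 0 < |s − 7| < delta implies |(-4s^2 + s + 4) + 185| < eps.
(-4s^2 + s + 4) + 185 = -4s^2 + s + 189 = (s − 7)(-4s - 27).
So |(-4s^2 + s + 4) + 185| = |s − 7|·|-4s - 27|.
Require delta ≤ 1. Then |s − 7| < 1 gives |s| < 8, and by the triangle inequality |-4s - 27| ≤ 4·8 + 27 = 59.
Hence |(-4s^2 + s + 4) + 185| ≤ 59|s − 7| < eps provided |s − 7| < eps/59.
Choosing delta = min(1, eps/59) ensures both conditions, hence |(-4s^2 + s + 4) + 185| < eps.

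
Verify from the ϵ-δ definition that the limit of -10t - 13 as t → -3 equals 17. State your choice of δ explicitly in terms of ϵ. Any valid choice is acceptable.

δ = ϵ/10

Fix ϵ > 0. We need δ > 0 so that 0 < |t + 3| < δ implies |(-10t - 13) − 17| < ϵ.
Since (-10t - 13) − 17 = -10(t + 3), we have |(-10t - 13) − 17| = 10|t + 3|.
Thus it suffices that |t + 3| < ϵ/10.
Choosing δ = ϵ/10 gives |(-10t - 13) − 17| = 10|t + 3| < ϵ whenever |t + 3| < δ.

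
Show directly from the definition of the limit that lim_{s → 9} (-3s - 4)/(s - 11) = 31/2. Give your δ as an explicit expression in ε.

δ = min(1, (2/37)ε)

Let ε > 0. We want δ > 0 with 0 < |s − 9| < δ ⇒ |(-3s - 4)/(s - 11) − (31/2)| < ε.
Combining over a common denominator, (-3s - 4)/(s - 11) − (31/2) = [(-3s - 4)·(-2) − (-31)·(s - 11)] / [(-2)·(s - 11)] = 37(s − 9) / ((-2)(s - 11)).
So |(-3s - 4)/(s - 11) − (31/2)| = 37|s − 9| / (2·|s − 11|).
Require δ ≤ 1, so |s − 11| ≥ |-2| − |s − 9| > 2 − 1 = 1.
Hence |(-3s - 4)/(s - 11) − (31/2)| < 37|s − 9|/(2·1) = (37/2)|s − 9|, which is < ε once |s − 9| < (2/37)ε.
Take δ = min(1, (2/37)ε). Then 0 < |s − 9| < δ forces both bounds, so |(-3s - 4)/(s - 11) − (31/2)| < ε.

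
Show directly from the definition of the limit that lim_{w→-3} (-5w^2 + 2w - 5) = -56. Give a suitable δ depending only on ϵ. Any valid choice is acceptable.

δ = min(2, ϵ/42)

Fix ϵ > 0. We want δ > 0 such that 0 < |w + 3| < δ implies |(-5w^2 + 2w - 5) + 56| < ϵ.
(-5w^2 + 2w - 5) + 56 = -5w^2 + 2w + 51 = (w + 3)(-5w + 17).
So |(-5w^2 + 2w - 5) + 56| = |w + 3|·|-5w + 17|.
Require δ ≤ 2. Then |w + 3| < 2 gives |w| < 5, and by the triangle inequality |-5w + 17| ≤ 5·5 + 17 = 42.
Hence |(-5w^2 + 2w - 5) + 56| ≤ 42|w + 3| < ϵ provided |w + 3| < ϵ/42.
Choosing δ = min(2, ϵ/42) ensures both conditions, hence |(-5w^2 + 2w - 5) + 56| < ϵ.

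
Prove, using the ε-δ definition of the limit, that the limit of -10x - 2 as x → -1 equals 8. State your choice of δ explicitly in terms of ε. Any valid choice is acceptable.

Fix ε > 0. We need δ > 0 so that 0 < |x + 1| < δ implies |(-10x - 2) − 8| < ε.
Since (-10x - 2) − 8 = -10(x + 1), we have |(-10x - 2) − 8| = 10|x + 1|.
Thus it suffices that |x + 1| < ε/10.
Choosing δ = ε/10 gives |(-10x - 2) − 8| = 10|x + 1| < ε whenever |x + 1| < δ.

δ = ε/10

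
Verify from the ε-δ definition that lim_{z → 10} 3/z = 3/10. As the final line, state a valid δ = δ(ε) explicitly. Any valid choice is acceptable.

Let ε > 0. We seek δ > 0 such that 0 < |z − 10| < δ implies |3/z − (3/10)| < ε.
|3/z − (3/10)| = 3·|10 − z|/(10·|z|) = 3|z − 10|/(10|z|).
Restrict δ ≤ 5. Then |z − 10| < 5 gives |z| > 5, so 10|z| > 50.
Then |3/z − (3/10)| < 3|z − 10|/50, which is < ε when |z − 10| < (50/3)ε.
Take δ = min(5, (50/3)ε). Then 0 < |z − 10| < δ gives both |z − 10| < 5 and |z − 10| < (50/3)ε, so |3/z − (3/10)| < ε.

δ = min(5, (50/3)ε)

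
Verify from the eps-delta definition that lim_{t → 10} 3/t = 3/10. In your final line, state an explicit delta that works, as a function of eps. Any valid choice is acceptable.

Let eps > 0. We seek delta > 0 such that 0 < |t − 10| < delta implies |3/t − (3/10)| < eps.
|3/t − (3/10)| = 3·|10 − t|/(10·|t|) = 3|t − 10|/(10|t|).
Restrict delta ≤ 5. Then |t − 10| < 5 gives |t| > 5, so 10|t| > 50.
Then |3/t − (3/10)| < 3|t − 10|/50, which is < eps when |t − 10| < (50/3)eps.
Take delta = min(5, (50/3)eps). Then 0 < |t − 10| < delta gives both |t − 10| < 5 and |t − 10| < (50/3)eps, so |3/t − (3/10)| < eps.

delta = min(5, (50/3)eps)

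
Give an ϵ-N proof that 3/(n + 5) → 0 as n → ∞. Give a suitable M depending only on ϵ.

M = 3/ϵ

Fix ϵ > 0. For n ≥ 1, |3/(n + 5) − 0| = 3/(n + 5) ≤ 3/n.
We need 3/n < ϵ, i.e. n > 3/ϵ.
Take M = 3/ϵ. If n > M then |3/(n + 5)| ≤ 3/n < ϵ.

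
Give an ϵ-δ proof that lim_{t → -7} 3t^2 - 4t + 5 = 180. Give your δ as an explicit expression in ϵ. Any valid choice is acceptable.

δ = min(1, ϵ/49)

Let ϵ > 0. We want δ > 0 such that 0 < |t + 7| < δ implies |(3t^2 - 4t + 5) − 180| < ϵ.
(3t^2 - 4t + 5) − 180 = 3t^2 - 4t - 175 = (t + 7)(3t - 25).
So |(3t^2 - 4t + 5) − 180| = |t + 7|·|3t - 25|.
Assume first that |t + 7| < 1, so |t| < 8. Then |3t - 25| ≤ 3·8 + 25 = 49.
Hence |(3t^2 - 4t + 5) − 180| ≤ 49|t + 7| < ϵ provided |t + 7| < ϵ/49.
Choosing δ = min(1, ϵ/49) ensures both conditions, hence |(3t^2 - 4t + 5) − 180| < ϵ.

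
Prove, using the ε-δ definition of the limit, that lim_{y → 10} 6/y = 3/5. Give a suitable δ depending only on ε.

Let ε > 0 be given. We seek δ > 0 such that 0 < |y − 10| < δ implies |6/y − (3/5)| < ε.
|6/y − (3/5)| = 6·|10 − y|/(10·|y|) = 6|y − 10|/(10|y|).
Restrict δ ≤ 5. Then |y − 10| < 5 gives |y| > 5, so 10|y| > 50.
Then |6/y − (3/5)| < 6|y − 10|/50, which is < ε when |y − 10| < (25/3)ε.
Take δ = min(5, (25/3)ε). Then 0 < |y − 10| < δ gives both |y − 10| < 5 and |y − 10| < (25/3)ε, so |6/y − (3/5)| < ε.

δ = min(5, (25/3)ε)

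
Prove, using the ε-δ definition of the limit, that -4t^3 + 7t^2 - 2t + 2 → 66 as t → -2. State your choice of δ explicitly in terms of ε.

δ = min(2, ε/156)

Suppose ε > 0. We want δ > 0 such that 0 < |t + 2| < δ implies |(-4t^3 + 7t^2 - 2t + 2) − 66| < ε.
(-4t^3 + 7t^2 - 2t + 2) − 66 = -4t^3 + 7t^2 - 2t - 64 = (t + 2)(-4t^2 + 15t - 32).
So |(-4t^3 + 7t^2 - 2t + 2) − 66| = |t + 2|·|-4t^2 + 15t - 32|.
Assume first that |t + 2| < 2, so |t| < 4. Then |-4t^2 + 15t - 32| ≤ 4·4^2 + 15·4 + 32 = 156.
Hence |(-4t^3 + 7t^2 - 2t + 2) − 66| ≤ 156|t + 2| < ε provided |t + 2| < ε/156.
Take δ = min(2, ε/156). Then 0 < |t + 2| < δ gives both |t + 2| < 2 and |t + 2| < ε/156, so |(-4t^3 + 7t^2 - 2t + 2) − 66| < ε.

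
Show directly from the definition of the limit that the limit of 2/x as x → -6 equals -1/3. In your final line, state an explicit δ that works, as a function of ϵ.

Let ϵ > 0. We seek δ > 0 such that 0 < |x + 6| < δ implies |2/x + 1/3| < ϵ.
|2/x + 1/3| = 2·|-6 − x|/(6·|x|) = 2|x + 6|/(6|x|).
Require δ ≤ 3 so that |x| > 6 − 3 = 3, hence 6|x| > 18.
Then |2/x + 1/3| < 2|x + 6|/18, which is < ϵ when |x + 6| < 9ϵ.
Take δ = min(3, 9ϵ). Then 0 < |x + 6| < δ gives both |x + 6| < 3 and |x + 6| < 9ϵ, so |2/x + 1/3| < ϵ.

δ = min(3, 9ϵ)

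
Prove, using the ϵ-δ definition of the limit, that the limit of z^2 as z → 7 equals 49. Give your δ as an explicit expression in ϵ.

Fix ϵ > 0. We seek δ > 0 with 0 < |z − 7| < δ ⇒ |z^2 − 49| < ϵ.
Factor: z^2 − 49 = (z − 7)(z + 7), so |z^2 − 49| = |z − 7|·|z + 7|.
Impose δ ≤ 2 so that |z| < 9; then |z + 7| ≤ 16.
Hence |z^2 − 49| ≤ 16|z − 7|, which is < ϵ once |z − 7| < ϵ/16.
Take δ = min(2, ϵ/16). If 0 < |z − 7| < δ then both bounds hold and |z^2 − 49| ≤ 16|z − 7| < 16·(ϵ/16) = ϵ.

δ = min(2, ϵ/16)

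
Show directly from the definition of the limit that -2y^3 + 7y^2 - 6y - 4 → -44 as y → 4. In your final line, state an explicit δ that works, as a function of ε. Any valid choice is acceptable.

δ = min(1, ε/65)

Fix ε > 0. We want δ > 0 such that 0 < |y − 4| < δ implies |(-2y^3 + 7y^2 - 6y - 4) + 44| < ε.
(-2y^3 + 7y^2 - 6y - 4) + 44 = -2y^3 + 7y^2 - 6y + 40 = (y − 4)(-2y^2 - y - 10).
So |(-2y^3 + 7y^2 - 6y - 4) + 44| = |y − 4|·|-2y^2 - y - 10|.
Require δ ≤ 1. Then |y − 4| < 1 gives |y| < 5, and by the triangle inequality |-2y^2 - y - 10| ≤ 2·5^2 + 5 + 10 = 65.
Hence |(-2y^3 + 7y^2 - 6y - 4) + 44| ≤ 65|y − 4| < ε provided |y − 4| < ε/65.
Choosing δ = min(1, ε/65) ensures both conditions, hence |(-2y^3 + 7y^2 - 6y - 4) + 44| < ε.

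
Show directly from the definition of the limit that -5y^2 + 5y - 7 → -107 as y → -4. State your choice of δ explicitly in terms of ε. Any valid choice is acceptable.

Let ε > 0 be given. We want δ > 0 such that 0 < |y + 4| < δ implies |(-5y^2 + 5y - 7) + 107| < ε.
(-5y^2 + 5y - 7) + 107 = -5y^2 + 5y + 100 = (y + 4)(-5y + 25).
So |(-5y^2 + 5y - 7) + 107| = |y + 4|·|-5y + 25|.
Require δ ≤ 1. Then |y + 4| < 1 gives |y| < 5, and by the triangle inequality |-5y + 25| ≤ 5·5 + 25 = 50.
Hence |(-5y^2 + 5y - 7) + 107| ≤ 50|y + 4| < ε provided |y + 4| < ε/50.
Take δ = min(1, ε/50). Then 0 < |y + 4| < δ gives both |y + 4| < 1 and |y + 4| < ε/50, so |(-5y^2 + 5y - 7) + 107| < ε.

δ = min(1, ε/50)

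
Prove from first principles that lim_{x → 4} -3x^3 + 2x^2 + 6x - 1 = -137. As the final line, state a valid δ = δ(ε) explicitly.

δ = min(2, ε/202)

Let ε > 0 be given. We want δ > 0 such that 0 < |x − 4| < δ implies |(-3x^3 + 2x^2 + 6x - 1) + 137| < ε.
(-3x^3 + 2x^2 + 6x - 1) + 137 = -3x^3 + 2x^2 + 6x + 136 = (x − 4)(-3x^2 - 10x - 34).
So |(-3x^3 + 2x^2 + 6x - 1) + 137| = |x − 4|·|-3x^2 - 10x - 34|.
Require δ ≤ 2. Then |x − 4| < 2 gives |x| < 6, and by the triangle inequality |-3x^2 - 10x - 34| ≤ 3·6^2 + 10·6 + 34 = 202.
Hence |(-3x^3 + 2x^2 + 6x - 1) + 137| ≤ 202|x − 4| < ε provided |x − 4| < ε/202.
Choosing δ = min(2, ε/202) ensures both conditions, hence |(-3x^3 + 2x^2 + 6x - 1) + 137| < ε.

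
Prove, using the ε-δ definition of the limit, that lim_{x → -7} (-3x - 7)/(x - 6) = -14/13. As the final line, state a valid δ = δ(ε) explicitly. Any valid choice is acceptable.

δ = min(13/2, (169/50)ε)

Let ε > 0. We want δ > 0 with 0 < |x + 7| < δ ⇒ |(-3x - 7)/(x - 6) + 14/13| < ε.
Combining over a common denominator, (-3x - 7)/(x - 6) + 14/13 = [(-3x - 7)·(-13) − 14·(x - 6)] / [(-13)·(x - 6)] = 25(x + 7) / ((-13)(x - 6)).
So |(-3x - 7)/(x - 6) + 14/13| = 25|x + 7| / (13·|x − 6|).
Restrict δ ≤ 13/2. Then |x + 7| < 13/2 gives |x − 6| = |(x + 7) + (-13)| ≥ 13 − 13/2 = 13/2.
Hence |(-3x - 7)/(x - 6) + 14/13| < 25|x + 7|/(13·(13/2)) = (50/169)|x + 7|, which is < ε once |x + 7| < (169/50)ε.
Take δ = min(13/2, (169/50)ε). Then 0 < |x + 7| < δ forces both bounds, so |(-3x - 7)/(x - 6) + 14/13| < ε.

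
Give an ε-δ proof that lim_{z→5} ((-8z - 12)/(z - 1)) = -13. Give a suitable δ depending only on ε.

δ = min(2, (2/5)ε)

Let ε > 0 be given. We want δ > 0 with 0 < |z − 5| < δ ⇒ |(-8z - 12)/(z - 1) + 13| < ε.
Combining over a common denominator, (-8z - 12)/(z - 1) + 13 = [(-8z - 12)·4 − (-52)·(z - 1)] / [4·(z - 1)] = 20(z − 5) / (4(z - 1)).
So |(-8z - 12)/(z - 1) + 13| = 20|z − 5| / (4·|z − 1|).
Restrict δ ≤ 2. Then |z − 5| < 2 gives |z − 1| = |(z − 5) + 4| ≥ 4 − 2 = 2.
Hence |(-8z - 12)/(z - 1) + 13| < 20|z − 5|/(4·2) = (5/2)|z − 5|, which is < ε once |z − 5| < (2/5)ε.
Take δ = min(2, (2/5)ε). Then 0 < |z − 5| < δ forces both bounds, so |(-8z - 12)/(z - 1) + 13| < ε.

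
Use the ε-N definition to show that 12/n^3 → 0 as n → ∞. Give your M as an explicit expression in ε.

M = (12/ε)^{1/3}

Suppose ε > 0. For n ≥ 1, |12/n^3 − 0| = 12/n^3.
12/n^3 < ε ⇔ n^3 > 12/ε ⇔ n > (12/ε)^{1/3}.
Take M = (12/ε)^{1/3}. Then n > M implies 12/n^3 < ε.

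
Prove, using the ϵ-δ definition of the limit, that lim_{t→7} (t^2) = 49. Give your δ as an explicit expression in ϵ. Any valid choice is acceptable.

δ = min(1, ϵ/15)

Fix ϵ > 0. We seek δ > 0 with 0 < |t − 7| < δ ⇒ |t^2 − 49| < ϵ.
Factor: t^2 − 49 = (t − 7)(t + 7), so |t^2 − 49| = |t − 7|·|t + 7|.
Restrict δ ≤ 1. Then |t − 7| < 1 gives |t| < 8, so by the triangle inequality |t + 7| ≤ 8 + 7 = 15.
Hence |t^2 − 49| ≤ 15|t − 7|, which is < ϵ once |t − 7| < ϵ/15.
Take δ = min(1, ϵ/15). If 0 < |t − 7| < δ then both bounds hold and |t^2 − 49| ≤ 15|t − 7| < 15·(ϵ/15) = ϵ.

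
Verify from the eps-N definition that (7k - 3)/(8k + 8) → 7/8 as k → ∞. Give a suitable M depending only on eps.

M = (5/4)/eps

Suppose eps > 0. For k ≥ 1, |(7k - 3)/(8k + 8) − (7/8)| = |-80|/(8(8k + 8)) = 80/(8(8k + 8)).
Since 8k + 8 ≥ 8k for k ≥ 1, this is ≤ 80/(8·8k) = (5/4)/k.
So |(7k - 3)/(8k + 8) − (7/8)| < eps whenever k > (5/4)/eps.
Take M = (5/4)/eps. If k > M then |(7k - 3)/(8k + 8) − (7/8)| ≤ (5/4)/k < eps.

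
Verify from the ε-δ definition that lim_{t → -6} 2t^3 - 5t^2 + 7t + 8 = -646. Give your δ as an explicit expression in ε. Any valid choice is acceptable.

Let ε > 0. We want δ > 0 such that 0 < |t + 6| < δ implies |(2t^3 - 5t^2 + 7t + 8) + 646| < ε.
(2t^3 - 5t^2 + 7t + 8) + 646 = 2t^3 - 5t^2 + 7t + 654 = (t + 6)(2t^2 - 17t + 109).
So |(2t^3 - 5t^2 + 7t + 8) + 646| = |t + 6|·|2t^2 - 17t + 109|.
Require δ ≤ 1. Then |t + 6| < 1 gives |t| < 7, and by the triangle inequality |2t^2 - 17t + 109| ≤ 2·7^2 + 17·7 + 109 = 326.
Hence |(2t^3 - 5t^2 + 7t + 8) + 646| ≤ 326|t + 6| < ε provided |t + 6| < ε/326.
Choosing δ = min(1, ε/326) ensures both conditions, hence |(2t^3 - 5t^2 + 7t + 8) + 646| < ε.

δ = min(1, ε/326)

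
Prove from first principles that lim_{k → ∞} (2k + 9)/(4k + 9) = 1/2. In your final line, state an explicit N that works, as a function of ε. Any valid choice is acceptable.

Let ε > 0 be given. For k ≥ 1, |(2k + 9)/(4k + 9) − (1/2)| = |18|/(4(4k + 9)) = 18/(4(4k + 9)).
Since 4k + 9 ≥ 4k for k ≥ 1, this is ≤ 18/(4·4k) = (9/8)/k.
So |(2k + 9)/(4k + 9) − (1/2)| < ε whenever k > (9/8)/ε.
Take N = (9/8)/ε. If k > N then |(2k + 9)/(4k + 9) − (1/2)| ≤ (9/8)/k < ε.

N = (9/8)/ε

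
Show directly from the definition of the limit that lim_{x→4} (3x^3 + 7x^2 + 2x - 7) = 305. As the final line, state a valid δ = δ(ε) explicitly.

Let ε > 0. We want δ > 0 such that 0 < |x − 4| < δ implies |(3x^3 + 7x^2 + 2x - 7) − 305| < ε.
(3x^3 + 7x^2 + 2x - 7) − 305 = 3x^3 + 7x^2 + 2x - 312 = (x − 4)(3x^2 + 19x + 78).
So |(3x^3 + 7x^2 + 2x - 7) − 305| = |x − 4|·|3x^2 + 19x + 78|.
Assume first that |x − 4| < 2, so |x| < 6. Then |3x^2 + 19x + 78| ≤ 3·6^2 + 19·6 + 78 = 300.
Hence |(3x^3 + 7x^2 + 2x - 7) − 305| ≤ 300|x − 4| < ε provided |x − 4| < ε/300.
Take δ = min(2, ε/300). Then 0 < |x − 4| < δ gives both |x − 4| < 2 and |x − 4| < ε/300, so |(3x^3 + 7x^2 + 2x - 7) − 305| < ε.

δ = min(2, ε/300)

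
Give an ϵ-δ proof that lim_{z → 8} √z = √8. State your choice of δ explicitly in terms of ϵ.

Let ϵ > 0. We want δ > 0 such that 0 < |z − 8| < δ implies |√z − √8| < ϵ.
Rationalise: √z − √8 = (z − 8)/(√z + √8), so |√z − √8| = |z − 8|/(√z + √8).
Restrict δ ≤ 8 so that |z − 8| < 8 forces z > 0, and then √z + √8 > √8.
Hence |√z − √8| < |z − 8|/√8, which is < ϵ once |z − 8| < √8·ϵ.
Take δ = min(8, √8·ϵ). If 0 < |z − 8| < δ then z > 0 and |√z − √8| < |z − 8|/√8 < ϵ.

δ = min(8, √8·ϵ)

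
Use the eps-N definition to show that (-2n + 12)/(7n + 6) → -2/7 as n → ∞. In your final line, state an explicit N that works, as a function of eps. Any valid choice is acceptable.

N = (96/49)/eps

Let eps > 0 be given. For n ≥ 1, |(-2n + 12)/(7n + 6) + 2/7| = |96|/(7(7n + 6)) = 96/(7(7n + 6)).
Since 7n + 6 ≥ 7n for n ≥ 1, this is ≤ 96/(7·7n) = (96/49)/n.
So |(-2n + 12)/(7n + 6) + 2/7| < eps whenever n > (96/49)/eps.
Take N = (96/49)/eps. If n > N then |(-2n + 12)/(7n + 6) + 2/7| ≤ (96/49)/n < eps.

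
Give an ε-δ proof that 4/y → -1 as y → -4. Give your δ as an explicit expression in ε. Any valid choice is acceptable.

δ = min(2, 2ε)

Suppose ε > 0. We seek δ > 0 such that 0 < |y + 4| < δ implies |4/y + 1| < ε.
|4/y + 1| = 4·|-4 − y|/(4·|y|) = 4|y + 4|/(4|y|).
Require δ ≤ 2 so that |y| > 4 − 2 = 2, hence 4|y| > 8.
Then |4/y + 1| < 4|y + 4|/8, which is < ε when |y + 4| < 2ε.
Take δ = min(2, 2ε). Then 0 < |y + 4| < δ gives both |y + 4| < 2 and |y + 4| < 2ε, so |4/y + 1| < ε.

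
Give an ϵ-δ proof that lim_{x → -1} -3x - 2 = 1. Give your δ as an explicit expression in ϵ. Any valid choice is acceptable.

δ = ϵ/3

Fix ϵ > 0. We need δ > 0 so that 0 < |x + 1| < δ implies |(-3x - 2) − 1| < ϵ.
Since (-3x - 2) − 1 = -3(x + 1), we have |(-3x - 2) − 1| = 3|x + 1|.
Thus it suffices that |x + 1| < ϵ/3.
Take δ = ϵ/3. If 0 < |x + 1| < δ then |(-3x - 2) − 1| = 3|x + 1| < 3·(ϵ/3) = ϵ.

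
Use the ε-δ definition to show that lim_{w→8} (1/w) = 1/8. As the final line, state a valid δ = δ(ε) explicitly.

δ = min(4, 32ε)

Fix ε > 0. We seek δ > 0 such that 0 < |w − 8| < δ implies |1/w − (1/8)| < ε.
|1/w − (1/8)| = |8 − w|/(8·|w|) = |w − 8|/(8|w|).
Restrict δ ≤ 4. Then |w − 8| < 4 gives |w| > 4, so 8|w| > 32.
Then |1/w − (1/8)| < |w − 8|/32, which is < ε when |w − 8| < 32ε.
Take δ = min(4, 32ε). Then 0 < |w − 8| < δ gives both |w − 8| < 4 and |w − 8| < 32ε, so |1/w − (1/8)| < ε.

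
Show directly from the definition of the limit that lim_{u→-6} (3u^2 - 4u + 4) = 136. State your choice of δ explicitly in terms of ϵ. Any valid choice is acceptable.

δ = min(1, ϵ/43)

Suppose ϵ > 0. We want δ > 0 such that 0 < |u + 6| < δ implies |(3u^2 - 4u + 4) − 136| < ϵ.
(3u^2 - 4u + 4) − 136 = 3u^2 - 4u - 132 = (u + 6)(3u - 22).
So |(3u^2 - 4u + 4) − 136| = |u + 6|·|3u - 22|.
Assume first that |u + 6| < 1, so |u| < 7. Then |3u - 22| ≤ 3·7 + 22 = 43.
Hence |(3u^2 - 4u + 4) − 136| ≤ 43|u + 6| < ϵ provided |u + 6| < ϵ/43.
Choosing δ = min(1, ϵ/43) ensures both conditions, hence |(3u^2 - 4u + 4) − 136| < ϵ.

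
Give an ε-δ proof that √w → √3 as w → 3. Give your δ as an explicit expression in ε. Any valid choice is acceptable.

δ = min(3, √3·ε)

Let ε > 0. We want δ > 0 such that 0 < |w − 3| < δ implies |√w − √3| < ε.
Rationalise: √w − √3 = (w − 3)/(√w + √3), so |√w − √3| = |w − 3|/(√w + √3).
Restrict δ ≤ 3 so that |w − 3| < 3 forces w > 0, and then √w + √3 > √3.
Hence |√w − √3| < |w − 3|/√3, which is < ε once |w − 3| < √3·ε.
Take δ = min(3, √3·ε). If 0 < |w − 3| < δ then w > 0 and |√w − √3| < |w − 3|/√3 < ε.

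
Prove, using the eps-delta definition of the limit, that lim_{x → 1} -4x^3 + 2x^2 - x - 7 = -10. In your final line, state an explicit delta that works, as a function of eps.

Suppose eps > 0. We want delta > 0 such that 0 < |x − 1| < delta implies |(-4x^3 + 2x^2 - x - 7) + 10| < eps.
(-4x^3 + 2x^2 - x - 7) + 10 = -4x^3 + 2x^2 - x + 3 = (x − 1)(-4x^2 - 2x - 3).
So |(-4x^3 + 2x^2 - x - 7) + 10| = |x − 1|·|-4x^2 - 2x - 3|.
Require delta ≤ 1. Then |x − 1| < 1 gives |x| < 2, and by the triangle inequality |-4x^2 - 2x - 3| ≤ 4·2^2 + 2·2 + 3 = 23.
Hence |(-4x^3 + 2x^2 - x - 7) + 10| ≤ 23|x − 1| < eps provided |x − 1| < eps/23.
Choosing delta = min(1, eps/23) ensures both conditions, hence |(-4x^3 + 2x^2 - x - 7) + 10| < eps.

delta = min(1, eps/23)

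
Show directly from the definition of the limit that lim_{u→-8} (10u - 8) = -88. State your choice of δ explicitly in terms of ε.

Let ε > 0. We need δ > 0 so that 0 < |u + 8| < δ implies |(10u - 8) + 88| < ε.
|(10u - 8) + 88| = |10u + 80| = 10|u + 8|.
Thus it suffices that |u + 8| < ε/10.
Take δ = ε/10. If 0 < |u + 8| < δ then |(10u - 8) + 88| = 10|u + 8| < 10·(ε/10) = ε.

δ = ε/10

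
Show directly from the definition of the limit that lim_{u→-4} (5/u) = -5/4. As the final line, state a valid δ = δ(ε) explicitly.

Let ε > 0 be given. We seek δ > 0 such that 0 < |u + 4| < δ implies |5/u + 5/4| < ε.
|5/u + 5/4| = 5·|-4 − u|/(4·|u|) = 5|u + 4|/(4|u|).
Require δ ≤ 2 so that |u| > 4 − 2 = 2, hence 4|u| > 8.
Then |5/u + 5/4| < 5|u + 4|/8, which is < ε when |u + 4| < (8/5)ε.
Take δ = min(2, (8/5)ε). Then 0 < |u + 4| < δ gives both |u + 4| < 2 and |u + 4| < (8/5)ε, so |5/u + 5/4| < ε.

δ = min(2, (8/5)ε)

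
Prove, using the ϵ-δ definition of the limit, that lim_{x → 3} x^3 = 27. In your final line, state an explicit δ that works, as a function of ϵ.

Fix ϵ > 0. We seek δ > 0 with 0 < |x − 3| < δ ⇒ |x^3 − 27| < ϵ.
Factor: x^3 − 27 = (x − 3)(x^2 + 3x + 9), so |x^3 − 27| = |x − 3|·|x^2 + 3x + 9|.
Impose δ ≤ 2 so that |x| < 5; then |x^2 + 3x + 9| ≤ 49.
Hence |x^3 − 27| ≤ 49|x − 3|, which is < ϵ once |x − 3| < ϵ/49.
Take δ = min(2, ϵ/49). If 0 < |x − 3| < δ then both bounds hold and |x^3 − 27| ≤ 49|x − 3| < 49·(ϵ/49) = ϵ.

δ = min(2, ϵ/49)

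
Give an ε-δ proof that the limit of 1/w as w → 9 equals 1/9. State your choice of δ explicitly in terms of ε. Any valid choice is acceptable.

δ = min(9/2, (81/2)ε)

Let ε > 0 be given. We seek δ > 0 such that 0 < |w − 9| < δ implies |1/w − (1/9)| < ε.
|1/w − (1/9)| = |9 − w|/(9·|w|) = |w − 9|/(9|w|).
Require δ ≤ 9/2 so that |w| > 9 − 9/2 = 9/2, hence 9|w| > 81/2.
Then |1/w − (1/9)| < |w − 9|/(81/2), which is < ε when |w − 9| < (81/2)ε.
Take δ = min(9/2, (81/2)ε). Then 0 < |w − 9| < δ gives both |w − 9| < 9/2 and |w − 9| < (81/2)ε, so |1/w − (1/9)| < ε.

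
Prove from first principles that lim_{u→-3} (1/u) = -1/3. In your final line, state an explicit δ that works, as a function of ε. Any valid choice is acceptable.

δ = min(3/2, (9/2)ε)

Let ε > 0. We seek δ > 0 such that 0 < |u + 3| < δ implies |1/u + 1/3| < ε.
|1/u + 1/3| = |-3 − u|/(3·|u|) = |u + 3|/(3|u|).
Require δ ≤ 3/2 so that |u| > 3 − 3/2 = 3/2, hence 3|u| > 9/2.
Then |1/u + 1/3| < |u + 3|/(9/2), which is < ε when |u + 3| < (9/2)ε.
Take δ = min(3/2, (9/2)ε). Then 0 < |u + 3| < δ gives both |u + 3| < 3/2 and |u + 3| < (9/2)ε, so |1/u + 1/3| < ε.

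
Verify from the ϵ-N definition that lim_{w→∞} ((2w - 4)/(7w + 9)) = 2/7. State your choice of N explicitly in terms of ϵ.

Let ϵ > 0 be given. We seek N > 0 such that w > N implies |(2w - 4)/(7w + 9) − (2/7)| < ϵ.
(2w - 4)/(7w + 9) − (2/7) = (7(2w - 4) − 2(7w + 9)) / (7(7w + 9)) = -46/(7(7w + 9)).
For w > 0 we have 7w + 9 > 7w, so |(2w - 4)/(7w + 9) − (2/7)| = 46/(7(7w + 9)) < 46/(7·7w) = (46/49)/w.
Thus |(2w - 4)/(7w + 9) − (2/7)| < ϵ whenever w > (46/49)/ϵ.
Take N = (46/49)/ϵ. If w > N then |(2w - 4)/(7w + 9) − (2/7)| < (46/49)/w < ϵ.

N = (46/49)/ϵ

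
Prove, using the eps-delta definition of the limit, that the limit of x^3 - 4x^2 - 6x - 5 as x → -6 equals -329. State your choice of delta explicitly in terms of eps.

Let eps > 0. We want delta > 0 such that 0 < |x + 6| < delta implies |(x^3 - 4x^2 - 6x - 5) + 329| < eps.
(x^3 - 4x^2 - 6x - 5) + 329 = x^3 - 4x^2 - 6x + 324 = (x + 6)(x^2 - 10x + 54).
So |(x^3 - 4x^2 - 6x - 5) + 329| = |x + 6|·|x^2 - 10x + 54|.
Require delta ≤ 1. Then |x + 6| < 1 gives |x| < 7, and by the triangle inequality |x^2 - 10x + 54| ≤ 7^2 + 10·7 + 54 = 173.
Hence |(x^3 - 4x^2 - 6x - 5) + 329| ≤ 173|x + 6| < eps provided |x + 6| < eps/173.
Choosing delta = min(1, eps/173) ensures both conditions, hence |(x^3 - 4x^2 - 6x - 5) + 329| < eps.

delta = min(1, eps/173)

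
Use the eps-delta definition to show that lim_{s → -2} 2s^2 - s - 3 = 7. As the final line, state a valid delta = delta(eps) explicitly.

delta = min(2, eps/13)

Fix eps > 0. We want delta > 0 such that 0 < |s + 2| < delta implies |(2s^2 - s - 3) − 7| < eps.
(2s^2 - s - 3) − 7 = 2s^2 - s - 10 = (s + 2)(2s - 5).
So |(2s^2 - s - 3) − 7| = |s + 2|·|2s - 5|.
Require delta ≤ 2. Then |s + 2| < 2 gives |s| < 4, and by the triangle inequality |2s - 5| ≤ 2·4 + 5 = 13.
Hence |(2s^2 - s - 3) − 7| ≤ 13|s + 2| < eps provided |s + 2| < eps/13.
Choosing delta = min(2, eps/13) ensures both conditions, hence |(2s^2 - s - 3) − 7| < eps.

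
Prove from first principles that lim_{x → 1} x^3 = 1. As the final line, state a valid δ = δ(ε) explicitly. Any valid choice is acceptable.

δ = min(2, ε/13)

Let ε > 0. We seek δ > 0 with 0 < |x − 1| < δ ⇒ |x^3 − 1| < ε.
Factor: x^3 − 1 = (x − 1)(x^2 + x + 1), so |x^3 − 1| = |x − 1|·|x^2 + x + 1|.
Restrict δ ≤ 2. Then |x − 1| < 2 gives |x| < 3, so by the triangle inequality |x^2 + x + 1| ≤ 3^2 + 3 + 1 = 13.
Hence |x^3 − 1| ≤ 13|x − 1|, which is < ε once |x − 1| < ε/13.
Take δ = min(2, ε/13). If 0 < |x − 1| < δ then both bounds hold and |x^3 − 1| ≤ 13|x − 1| < 13·(ε/13) = ε.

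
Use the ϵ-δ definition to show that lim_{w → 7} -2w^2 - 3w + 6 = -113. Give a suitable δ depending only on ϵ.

Let ϵ > 0. We want δ > 0 such that 0 < |w − 7| < δ implies |(-2w^2 - 3w + 6) + 113| < ϵ.
(-2w^2 - 3w + 6) + 113 = -2w^2 - 3w + 119 = (w − 7)(-2w - 17).
So |(-2w^2 - 3w + 6) + 113| = |w − 7|·|-2w - 17|.
Require δ ≤ 2. Then |w − 7| < 2 gives |w| < 9, and by the triangle inequality |-2w - 17| ≤ 2·9 + 17 = 35.
Hence |(-2w^2 - 3w + 6) + 113| ≤ 35|w − 7| < ϵ provided |w − 7| < ϵ/35.
Choosing δ = min(2, ϵ/35) ensures both conditions, hence |(-2w^2 - 3w + 6) + 113| < ϵ.

δ = min(2, ϵ/35)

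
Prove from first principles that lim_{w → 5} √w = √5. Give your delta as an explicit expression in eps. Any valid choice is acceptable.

delta = min(5, √5·eps)

Let eps > 0 be given. We want delta > 0 such that 0 < |w − 5| < delta implies |√w − √5| < eps.
Multiplying by the conjugate, |√w − √5| = |w − 5|/(√w + √5).
Restrict delta ≤ 5 so that |w − 5| < 5 forces w > 0, and then √w + √5 > √5.
Hence |√w − √5| < |w − 5|/√5, which is < eps once |w − 5| < √5·eps.
Take delta = min(5, √5·eps). If 0 < |w − 5| < delta then w > 0 and |√w − √5| < |w − 5|/√5 < eps.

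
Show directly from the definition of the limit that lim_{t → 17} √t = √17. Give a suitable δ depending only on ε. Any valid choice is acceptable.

δ = min(17, √17·ε)

Let ε > 0 be given. We want δ > 0 such that 0 < |t − 17| < δ implies |√t − √17| < ε.
Multiplying by the conjugate, |√t − √17| = |t − 17|/(√t + √17).
Restrict δ ≤ 17 so that |t − 17| < 17 forces t > 0, and then √t + √17 > √17.
Hence |√t − √17| < |t − 17|/√17, which is < ε once |t − 17| < √17·ε.
Take δ = min(17, √17·ε). If 0 < |t − 17| < δ then t > 0 and |√t − √17| < |t − 17|/√17 < ε.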